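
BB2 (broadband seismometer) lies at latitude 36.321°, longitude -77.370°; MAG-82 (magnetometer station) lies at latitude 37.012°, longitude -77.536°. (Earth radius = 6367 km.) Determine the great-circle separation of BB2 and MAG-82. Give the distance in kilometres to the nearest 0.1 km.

Δφ = 0.6910°,  Δλ = -0.1660°
a = sin²(Δφ/2) + cos φ₁ cos φ₂ sin²(Δλ/2) = 0.000038
c = 2·arcsin(√a) = 0.012282 rad = 0.7037°
d = R·c = 6367 × 0.012282 = 78.2 km

78.2 km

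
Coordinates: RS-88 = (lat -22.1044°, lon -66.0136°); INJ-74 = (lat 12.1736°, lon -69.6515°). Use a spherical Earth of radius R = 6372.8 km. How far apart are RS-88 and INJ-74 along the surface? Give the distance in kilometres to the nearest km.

3833 km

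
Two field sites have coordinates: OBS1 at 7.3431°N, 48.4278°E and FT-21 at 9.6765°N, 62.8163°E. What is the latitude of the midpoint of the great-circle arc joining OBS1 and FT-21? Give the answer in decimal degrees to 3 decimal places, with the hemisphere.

8.576°N

Bx = cos φ₂ cos Δλ = 0.954852,  By = cos φ₂ sin Δλ = 0.244960
φₘ = atan2(sin φ₁ + sin φ₂, √((cos φ₁ + Bx)² + By²)) = 8.57633°
λₘ = λ₁ + atan2(By, cos φ₁ + Bx) = 55.60001°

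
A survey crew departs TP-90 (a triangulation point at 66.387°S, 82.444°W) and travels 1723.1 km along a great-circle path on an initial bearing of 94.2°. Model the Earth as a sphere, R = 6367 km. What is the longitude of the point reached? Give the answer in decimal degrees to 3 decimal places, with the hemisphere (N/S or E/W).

46.523°W

δ = d/R = 1723.1/6367 = 0.270630 rad
φ₂ = arcsin(sin φ₁ cos δ + cos φ₁ sin δ cos θ)
   = arcsin(-0.91627·0.96360 + 0.40056·0.26734·-0.07324) = -62.96950°
λ₂ = λ₁ + atan2(sin θ sin δ cos φ₁, cos δ − sin φ₁ sin φ₂) = -46.52301°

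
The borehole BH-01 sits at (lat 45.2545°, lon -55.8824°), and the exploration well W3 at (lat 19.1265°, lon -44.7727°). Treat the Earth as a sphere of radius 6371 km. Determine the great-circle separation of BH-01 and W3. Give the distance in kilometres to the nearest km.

Δφ = -26.1280°,  Δλ = 11.1097°
a = sin²(Δφ/2) + cos φ₁ cos φ₂ sin²(Δλ/2) = 0.057326
c = 2·arcsin(√a) = 0.483553 rad = 27.7056°
d = R·c = 6371 × 0.483553 = 3080.7 km

3081 km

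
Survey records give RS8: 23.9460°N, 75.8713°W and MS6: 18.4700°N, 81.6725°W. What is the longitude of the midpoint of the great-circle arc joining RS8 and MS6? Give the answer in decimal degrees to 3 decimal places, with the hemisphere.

78.826°W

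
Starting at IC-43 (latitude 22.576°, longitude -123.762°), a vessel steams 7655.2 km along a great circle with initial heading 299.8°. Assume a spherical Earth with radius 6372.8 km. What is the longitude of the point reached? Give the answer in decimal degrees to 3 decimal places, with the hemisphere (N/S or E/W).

157.124°E

δ = d/R = 7655.2/6372.8 = 1.201230 rad
φ₂ = arcsin(sin φ₁ cos δ + cos φ₁ sin δ cos θ)
   = arcsin(0.38391·0.36121 + 0.92337·0.93248·0.49697) = 34.51214°
λ₂ = λ₁ + atan2(sin θ sin δ cos φ₁, cos δ − sin φ₁ sin φ₂) = 157.12418°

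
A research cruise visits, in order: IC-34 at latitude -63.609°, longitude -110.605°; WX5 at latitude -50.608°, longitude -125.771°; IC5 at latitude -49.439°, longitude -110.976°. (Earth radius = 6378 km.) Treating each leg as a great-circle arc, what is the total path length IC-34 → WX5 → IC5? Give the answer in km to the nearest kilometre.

2768 km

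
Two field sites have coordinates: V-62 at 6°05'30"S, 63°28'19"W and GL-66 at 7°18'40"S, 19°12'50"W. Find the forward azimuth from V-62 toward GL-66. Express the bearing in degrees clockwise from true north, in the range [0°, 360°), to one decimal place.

V-62: φ = -6.09167°, λ = -63.47194°
GL-66: φ = -7.31111°, λ = -19.21389°
Δλ = 44.2581°
y = sin Δλ · cos φ₂ = 0.692217
x = cos φ₁ sin φ₂ − sin φ₁ cos φ₂ cos Δλ = -0.051153
θ = atan2(y, x) = 94.2263° → 94.2263° (mod 360°)

94.2°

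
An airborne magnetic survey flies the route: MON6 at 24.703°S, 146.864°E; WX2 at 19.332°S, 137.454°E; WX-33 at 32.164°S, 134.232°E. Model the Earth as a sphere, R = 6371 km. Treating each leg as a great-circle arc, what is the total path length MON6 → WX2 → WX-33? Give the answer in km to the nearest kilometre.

2601 km

MON6→WX2: c = 0.178710 rad, d = 1138.56 km
WX2→WX-33: c = 0.229577 rad, d = 1462.63 km
Total = 1138.56 + 1462.63 = 2601.20 km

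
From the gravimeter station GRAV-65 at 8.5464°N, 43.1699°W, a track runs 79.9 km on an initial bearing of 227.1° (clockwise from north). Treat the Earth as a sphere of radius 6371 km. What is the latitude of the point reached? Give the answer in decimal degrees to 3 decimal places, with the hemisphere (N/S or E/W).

8.057°N

δ = d/R = 79.9/6371 = 0.012541 rad
φ₂ = arcsin(sin φ₁ cos δ + cos φ₁ sin δ cos θ)
   = arcsin(0.14861·0.99992 + 0.98890·0.01254·-0.68072) = 8.05691°
λ₂ = λ₁ + atan2(sin θ sin δ cos φ₁, cos δ − sin φ₁ sin φ₂) = -43.70152°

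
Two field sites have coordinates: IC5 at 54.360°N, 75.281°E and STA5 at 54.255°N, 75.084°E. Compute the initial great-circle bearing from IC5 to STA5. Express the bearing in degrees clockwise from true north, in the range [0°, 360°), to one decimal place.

227.7°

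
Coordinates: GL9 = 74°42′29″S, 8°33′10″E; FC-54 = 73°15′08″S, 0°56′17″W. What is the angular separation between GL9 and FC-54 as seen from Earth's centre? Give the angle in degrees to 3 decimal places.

GL9: φ = -74.70806°, λ = +8.55278°
FC-54: φ = -73.25222°, λ = -0.93806°
Δφ = 1.4558°,  Δλ = -9.4908°
a = sin²(Δφ/2) + cos φ₁ cos φ₂ sin²(Δλ/2) = 0.000682
c = 2·arcsin(√a) = 0.052218 rad = 2.9919°

2.992°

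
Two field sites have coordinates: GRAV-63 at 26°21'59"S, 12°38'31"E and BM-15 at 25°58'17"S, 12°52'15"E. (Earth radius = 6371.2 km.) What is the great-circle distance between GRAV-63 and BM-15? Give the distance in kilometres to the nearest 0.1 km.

49.5 km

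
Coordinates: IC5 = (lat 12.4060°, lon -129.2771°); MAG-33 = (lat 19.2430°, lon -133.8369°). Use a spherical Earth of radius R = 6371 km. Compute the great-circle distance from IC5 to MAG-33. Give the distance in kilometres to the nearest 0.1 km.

Δφ = 6.8370°,  Δλ = -4.5598°
a = sin²(Δφ/2) + cos φ₁ cos φ₂ sin²(Δλ/2) = 0.005015
c = 2·arcsin(√a) = 0.141749 rad = 8.1216°
d = R·c = 6371 × 0.141749 = 903.1 km

903.1 km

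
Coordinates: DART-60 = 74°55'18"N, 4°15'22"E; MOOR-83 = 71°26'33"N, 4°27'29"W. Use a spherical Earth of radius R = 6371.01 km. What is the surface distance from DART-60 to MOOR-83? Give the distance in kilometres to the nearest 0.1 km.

476.8 km

DART-60: φ = +74.92167°, λ = +4.25611°
MOOR-83: φ = +71.44250°, λ = -4.45806°
Δφ = -3.4792°,  Δλ = -8.7142°
a = sin²(Δφ/2) + cos φ₁ cos φ₂ sin²(Δλ/2) = 0.001399
c = 2·arcsin(√a) = 0.074834 rad = 4.2877°
d = R·c = 6371.01 × 0.074834 = 476.8 km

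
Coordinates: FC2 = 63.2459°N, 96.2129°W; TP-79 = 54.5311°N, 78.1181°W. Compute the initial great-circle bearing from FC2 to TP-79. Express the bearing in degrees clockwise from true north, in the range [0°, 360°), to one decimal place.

124.9°

Δλ = 18.0948°
y = sin Δλ · cos φ₂ = 0.180223
x = cos φ₁ sin φ₂ − sin φ₁ cos φ₂ cos Δλ = -0.125891
θ = atan2(y, x) = 124.9353° → 124.9353° (mod 360°)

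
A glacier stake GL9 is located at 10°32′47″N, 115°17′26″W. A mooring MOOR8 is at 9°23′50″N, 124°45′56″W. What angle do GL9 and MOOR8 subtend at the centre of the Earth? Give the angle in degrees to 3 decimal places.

GL9: φ = +10.54639°, λ = -115.29056°
MOOR8: φ = +9.39722°, λ = -124.76556°
Δφ = -1.1492°,  Δλ = -9.4750°
a = sin²(Δφ/2) + cos φ₁ cos φ₂ sin²(Δλ/2) = 0.006717
c = 2·arcsin(√a) = 0.164094 rad = 9.4019°

9.402°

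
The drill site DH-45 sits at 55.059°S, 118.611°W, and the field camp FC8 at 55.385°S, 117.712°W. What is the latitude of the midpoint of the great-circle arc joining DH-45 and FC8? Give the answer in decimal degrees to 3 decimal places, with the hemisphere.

55.223°S

Bx = cos φ₂ cos Δλ = 0.567989,  By = cos φ₂ sin Δλ = 0.008913
φₘ = atan2(sin φ₁ + sin φ₂, √((cos φ₁ + Bx)² + By²)) = -55.22283°
λₘ = λ₁ + atan2(By, cos φ₁ + Bx) = -118.16334°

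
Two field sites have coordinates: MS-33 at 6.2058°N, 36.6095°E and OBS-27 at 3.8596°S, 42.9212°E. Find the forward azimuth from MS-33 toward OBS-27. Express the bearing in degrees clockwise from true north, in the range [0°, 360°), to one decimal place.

Δλ = 6.3117°
y = sin Δλ · cos φ₂ = 0.109688
x = cos φ₁ sin φ₂ − sin φ₁ cos φ₂ cos Δλ = -0.174118
θ = atan2(y, x) = 147.7906° → 147.7906° (mod 360°)

147.8°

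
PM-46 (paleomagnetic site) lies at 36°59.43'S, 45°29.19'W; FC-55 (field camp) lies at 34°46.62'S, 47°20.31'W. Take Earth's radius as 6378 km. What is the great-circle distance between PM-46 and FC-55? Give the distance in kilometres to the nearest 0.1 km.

PM-46: φ = -36.99050°, λ = -45.48650°
FC-55: φ = -34.77700°, λ = -47.33850°
Δφ = 2.2135°,  Δλ = -1.8520°
a = sin²(Δφ/2) + cos φ₁ cos φ₂ sin²(Δλ/2) = 0.000544
c = 2·arcsin(√a) = 0.046670 rad = 2.6740°
d = R·c = 6378 × 0.046670 = 297.7 km

297.7 km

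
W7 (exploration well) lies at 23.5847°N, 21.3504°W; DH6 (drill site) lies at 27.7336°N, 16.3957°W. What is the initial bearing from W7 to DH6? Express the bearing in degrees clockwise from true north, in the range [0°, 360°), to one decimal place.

46.1°

Δλ = 4.9547°
y = sin Δλ · cos φ₂ = 0.076446
x = cos φ₁ sin φ₂ − sin φ₁ cos φ₂ cos Δλ = 0.073672
θ = atan2(y, x) = 46.0587° → 46.0587° (mod 360°)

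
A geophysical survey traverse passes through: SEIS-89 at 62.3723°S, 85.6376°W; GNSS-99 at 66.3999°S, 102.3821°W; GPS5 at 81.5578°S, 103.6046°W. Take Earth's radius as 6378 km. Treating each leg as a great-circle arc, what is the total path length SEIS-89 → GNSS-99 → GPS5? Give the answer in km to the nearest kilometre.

SEIS-89→GNSS-99: c = 0.143940 rad, d = 918.05 km
GNSS-99→GPS5: c = 0.264606 rad, d = 1687.66 km
Total = 918.05 + 1687.66 = 2605.71 km

2606 km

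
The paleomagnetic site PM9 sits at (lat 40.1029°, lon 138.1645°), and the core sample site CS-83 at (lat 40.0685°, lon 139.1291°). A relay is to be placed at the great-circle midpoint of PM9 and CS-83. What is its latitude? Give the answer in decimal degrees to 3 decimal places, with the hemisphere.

40.087°N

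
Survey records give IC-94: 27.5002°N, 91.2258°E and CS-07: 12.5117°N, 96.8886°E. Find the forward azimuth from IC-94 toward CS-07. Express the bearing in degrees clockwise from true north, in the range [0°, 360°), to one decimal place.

159.4°

Δλ = 5.6628°
y = sin Δλ · cos φ₂ = 0.096330
x = cos φ₁ sin φ₂ − sin φ₁ cos φ₂ cos Δλ = -0.256425
θ = atan2(y, x) = 159.4105° → 159.4105° (mod 360°)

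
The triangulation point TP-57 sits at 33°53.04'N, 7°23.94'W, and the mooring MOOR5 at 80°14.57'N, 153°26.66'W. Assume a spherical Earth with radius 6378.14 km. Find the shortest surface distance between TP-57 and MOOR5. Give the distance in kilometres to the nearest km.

7164 km

TP-57: φ = +33.88400°, λ = -7.39900°
MOOR5: φ = +80.24283°, λ = -153.44433°
Δφ = 46.3588°,  Δλ = -146.0453°
a = sin²(Δφ/2) + cos φ₁ cos φ₂ sin²(Δλ/2) = 0.283626
c = 2·arcsin(√a) = 1.123257 rad = 64.3579°
d = R·c = 6378.14 × 1.123257 = 7164.3 km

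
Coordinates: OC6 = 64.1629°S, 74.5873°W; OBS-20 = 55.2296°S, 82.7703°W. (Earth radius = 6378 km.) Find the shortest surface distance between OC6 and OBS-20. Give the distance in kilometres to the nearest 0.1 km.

Δφ = 8.9333°,  Δλ = -8.1830°
a = sin²(Δφ/2) + cos φ₁ cos φ₂ sin²(Δλ/2) = 0.007330
c = 2·arcsin(√a) = 0.171445 rad = 9.8231°
d = R·c = 6378 × 0.171445 = 1093.5 km

1093.5 km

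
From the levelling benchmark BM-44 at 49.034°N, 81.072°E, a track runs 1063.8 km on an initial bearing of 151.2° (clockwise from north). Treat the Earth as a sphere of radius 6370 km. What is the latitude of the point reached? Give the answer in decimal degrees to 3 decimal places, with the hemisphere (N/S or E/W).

δ = d/R = 1063.8/6370 = 0.167002 rad
φ₂ = arcsin(sin φ₁ cos δ + cos φ₁ sin δ cos θ)
   = arcsin(0.75510·0.98609 + 0.65561·0.16623·-0.87631) = 40.47331°
λ₂ = λ₁ + atan2(sin θ sin δ cos φ₁, cos δ − sin φ₁ sin φ₂) = 87.11475°

40.473°N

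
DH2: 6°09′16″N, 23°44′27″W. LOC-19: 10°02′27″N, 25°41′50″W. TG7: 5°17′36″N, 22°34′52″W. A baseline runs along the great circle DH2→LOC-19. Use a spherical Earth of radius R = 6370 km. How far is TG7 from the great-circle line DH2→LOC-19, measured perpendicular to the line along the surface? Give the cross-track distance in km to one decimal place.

DH2: φ = +6.15444°, λ = -23.74083°
LOC-19: φ = +10.04083°, λ = -25.69722°
TG7: φ = +5.29333°, λ = -22.58111°
δ₁₃ = central angle DH2→TG7 = 0.025129 rad  (haversine)
θ₁₃ = bearing DH2→TG7 = 126.673°,  θ₁₂ = bearing DH2→LOC-19 = 333.641°
dₓₜ = R·arcsin(sin δ₁₃ · sin(θ₁₃ − θ₁₂)) = 6370·arcsin(0.02513·sin(-206.968°)) = 72.587 km
|dₓₜ| = 72.587 km

72.6 km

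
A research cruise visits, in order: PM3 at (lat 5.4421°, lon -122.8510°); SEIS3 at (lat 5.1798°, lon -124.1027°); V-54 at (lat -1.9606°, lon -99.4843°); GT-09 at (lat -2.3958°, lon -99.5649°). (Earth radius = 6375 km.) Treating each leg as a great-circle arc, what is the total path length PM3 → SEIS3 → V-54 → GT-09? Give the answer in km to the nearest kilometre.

3040 km

PM3→SEIS3: c = 0.022229 rad, d = 141.71 km
SEIS3→V-54: c = 0.446946 rad, d = 2849.28 km
V-54→GT-09: c = 0.007725 rad, d = 49.24 km
Total = 141.71 + 2849.28 + 49.24 = 3040.24 km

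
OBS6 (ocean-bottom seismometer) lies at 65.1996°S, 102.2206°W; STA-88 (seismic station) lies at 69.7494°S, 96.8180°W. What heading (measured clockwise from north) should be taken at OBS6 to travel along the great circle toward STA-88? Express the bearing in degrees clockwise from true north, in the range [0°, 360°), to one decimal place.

158.0°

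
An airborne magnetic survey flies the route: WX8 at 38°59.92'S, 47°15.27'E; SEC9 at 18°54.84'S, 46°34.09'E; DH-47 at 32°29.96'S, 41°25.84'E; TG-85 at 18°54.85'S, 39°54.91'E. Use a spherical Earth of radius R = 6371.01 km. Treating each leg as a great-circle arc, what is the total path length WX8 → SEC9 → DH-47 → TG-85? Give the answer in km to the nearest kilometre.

WX8: φ = -38.99867°, λ = +47.25450°
SEC9: φ = -18.91400°, λ = +46.56817°
DH-47: φ = -32.49933°, λ = +41.43067°
TG-85: φ = -18.91417°, λ = +39.91517°
WX8→SEC9: c = 0.350697 rad, d = 2234.29 km
SEC9→DH-47: c = 0.250390 rad, d = 1595.24 km
DH-47→TG-85: c = 0.238291 rad, d = 1518.16 km
Total = 2234.29 + 1595.24 + 1518.16 = 5347.69 km

5348 km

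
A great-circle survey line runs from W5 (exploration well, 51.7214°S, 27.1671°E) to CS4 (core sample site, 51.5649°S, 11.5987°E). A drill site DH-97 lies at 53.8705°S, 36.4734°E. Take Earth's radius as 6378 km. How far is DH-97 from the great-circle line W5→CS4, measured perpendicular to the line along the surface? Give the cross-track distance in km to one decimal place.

δ₁₃ = central angle W5→DH-97 = 0.105033 rad  (haversine)
θ₁₃ = bearing W5→DH-97 = 114.569°,  θ₁₂ = bearing W5→CS4 = 264.804°
dₓₜ = R·arcsin(sin δ₁₃ · sin(θ₁₃ − θ₁₂)) = 6378·arcsin(0.10484·sin(-150.234°)) = -332.114 km
|dₓₜ| = 332.114 km

332.1 km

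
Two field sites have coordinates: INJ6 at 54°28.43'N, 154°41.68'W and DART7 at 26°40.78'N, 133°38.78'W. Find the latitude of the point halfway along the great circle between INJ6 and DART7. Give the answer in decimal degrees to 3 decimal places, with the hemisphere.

41.036°N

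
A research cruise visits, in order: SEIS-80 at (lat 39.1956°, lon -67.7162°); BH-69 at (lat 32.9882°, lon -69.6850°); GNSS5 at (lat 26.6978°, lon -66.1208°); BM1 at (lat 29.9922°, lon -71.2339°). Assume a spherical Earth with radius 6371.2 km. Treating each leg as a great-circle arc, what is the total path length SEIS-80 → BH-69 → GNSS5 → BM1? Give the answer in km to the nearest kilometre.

2112 km

SEIS-80→BH-69: c = 0.111832 rad, d = 712.51 km
BH-69→GNSS5: c = 0.122306 rad, d = 779.24 km
GNSS5→BM1: c = 0.097317 rad, d = 620.03 km
Total = 712.51 + 779.24 + 620.03 = 2111.77 km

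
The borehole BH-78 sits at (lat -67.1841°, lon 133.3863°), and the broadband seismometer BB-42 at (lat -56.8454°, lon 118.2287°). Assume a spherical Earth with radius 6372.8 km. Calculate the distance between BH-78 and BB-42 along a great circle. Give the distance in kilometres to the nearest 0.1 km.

Δφ = 10.3387°,  Δλ = -15.1576°
a = sin²(Δφ/2) + cos φ₁ cos φ₂ sin²(Δλ/2) = 0.011807
c = 2·arcsin(√a) = 0.217749 rad = 12.4761°
d = R·c = 6372.8 × 0.217749 = 1387.7 km

1387.7 km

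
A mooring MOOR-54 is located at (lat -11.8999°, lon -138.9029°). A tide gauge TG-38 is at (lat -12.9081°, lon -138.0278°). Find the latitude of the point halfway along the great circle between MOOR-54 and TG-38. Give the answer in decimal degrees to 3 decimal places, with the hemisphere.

12.404°S

Bx = cos φ₂ cos Δλ = 0.974616,  By = cos φ₂ sin Δλ = 0.014887
φₘ = atan2(sin φ₁ + sin φ₂, √((cos φ₁ + Bx)² + By²)) = -12.40435°
λₘ = λ₁ + atan2(By, cos φ₁ + Bx) = -138.46620°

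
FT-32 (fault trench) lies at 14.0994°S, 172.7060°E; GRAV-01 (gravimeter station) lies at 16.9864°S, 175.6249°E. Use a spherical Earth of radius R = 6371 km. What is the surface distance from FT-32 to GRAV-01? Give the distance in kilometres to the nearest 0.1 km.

448.1 km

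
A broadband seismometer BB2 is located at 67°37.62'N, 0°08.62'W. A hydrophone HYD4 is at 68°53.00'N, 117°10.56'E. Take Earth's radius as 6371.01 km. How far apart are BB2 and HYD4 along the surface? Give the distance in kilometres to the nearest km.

4103 km

BB2: φ = +67.62700°, λ = -0.14367°
HYD4: φ = +68.88333°, λ = +117.17600°
Δφ = 1.2563°,  Δλ = 117.3197°
a = sin²(Δφ/2) + cos φ₁ cos φ₂ sin²(Δλ/2) = 0.100154
c = 2·arcsin(√a) = 0.644014 rad = 36.8993°
d = R·c = 6371.01 × 0.644014 = 4103.0 km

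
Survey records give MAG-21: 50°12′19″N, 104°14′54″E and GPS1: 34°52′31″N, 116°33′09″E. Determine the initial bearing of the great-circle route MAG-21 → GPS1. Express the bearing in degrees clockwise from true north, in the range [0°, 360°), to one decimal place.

145.0°

MAG-21: φ = +50.20528°, λ = +104.24833°
GPS1: φ = +34.87528°, λ = +116.55250°
Δλ = 12.3042°
y = sin Δλ · cos φ₂ = 0.174828
x = cos φ₁ sin φ₂ − sin φ₁ cos φ₂ cos Δλ = -0.249899
θ = atan2(y, x) = 145.0236° → 145.0236° (mod 360°)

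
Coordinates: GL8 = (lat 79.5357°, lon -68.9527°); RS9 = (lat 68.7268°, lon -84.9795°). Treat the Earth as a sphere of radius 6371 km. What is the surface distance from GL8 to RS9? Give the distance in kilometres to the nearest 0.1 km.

1286.0 km

Δφ = -10.8089°,  Δλ = -16.0268°
a = sin²(Δφ/2) + cos φ₁ cos φ₂ sin²(Δλ/2) = 0.010152
c = 2·arcsin(√a) = 0.201852 rad = 11.5653°
d = R·c = 6371 × 0.201852 = 1286.0 km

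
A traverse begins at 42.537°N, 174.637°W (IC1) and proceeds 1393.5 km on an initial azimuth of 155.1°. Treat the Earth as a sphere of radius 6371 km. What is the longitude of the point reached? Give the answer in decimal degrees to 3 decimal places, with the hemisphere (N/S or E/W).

168.519°W

δ = d/R = 1393.5/6371 = 0.218725 rad
φ₂ = arcsin(sin φ₁ cos δ + cos φ₁ sin δ cos θ)
   = arcsin(0.67607·0.97617 + 0.73684·0.21699·-0.90704) = 30.99325°
λ₂ = λ₁ + atan2(sin θ sin δ cos φ₁, cos δ − sin φ₁ sin φ₂) = -168.51911°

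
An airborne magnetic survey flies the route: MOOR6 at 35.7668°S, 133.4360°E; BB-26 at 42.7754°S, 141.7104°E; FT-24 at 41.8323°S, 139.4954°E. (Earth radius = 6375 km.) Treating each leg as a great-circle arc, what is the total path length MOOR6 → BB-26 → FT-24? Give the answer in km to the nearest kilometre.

MOOR6→BB-26: c = 0.165550 rad, d = 1055.38 km
BB-26→FT-24: c = 0.032990 rad, d = 210.31 km
Total = 1055.38 + 210.31 = 1265.69 km

1266 km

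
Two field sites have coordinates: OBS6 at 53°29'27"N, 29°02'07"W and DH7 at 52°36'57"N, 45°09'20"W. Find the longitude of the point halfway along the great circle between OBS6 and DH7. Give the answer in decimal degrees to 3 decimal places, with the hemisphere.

OBS6: φ = +53.49083°, λ = -29.03528°
DH7: φ = +52.61583°, λ = -45.15556°
Bx = cos φ₂ cos Δλ = 0.583283,  By = cos φ₂ sin Δλ = -0.168580
φₘ = atan2(sin φ₁ + sin φ₂, √((cos φ₁ + Bx)² + By²)) = 53.32617°
λₘ = λ₁ + atan2(By, cos φ₁ + Bx) = -37.17779°

37.178°W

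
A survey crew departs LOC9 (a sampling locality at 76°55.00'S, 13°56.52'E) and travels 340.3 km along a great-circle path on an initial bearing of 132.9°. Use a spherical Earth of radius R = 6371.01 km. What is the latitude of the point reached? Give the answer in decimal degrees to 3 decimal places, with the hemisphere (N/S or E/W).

78.778°S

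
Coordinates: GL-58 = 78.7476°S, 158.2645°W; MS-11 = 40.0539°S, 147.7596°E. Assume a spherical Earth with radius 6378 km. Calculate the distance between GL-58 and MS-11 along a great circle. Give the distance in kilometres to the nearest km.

Δφ = 38.6937°,  Δλ = -53.9759°
a = sin²(Δφ/2) + cos φ₁ cos φ₂ sin²(Δλ/2) = 0.140509
c = 2·arcsin(√a) = 0.768461 rad = 44.0296°
d = R·c = 6378 × 0.768461 = 4901.2 km

4901 km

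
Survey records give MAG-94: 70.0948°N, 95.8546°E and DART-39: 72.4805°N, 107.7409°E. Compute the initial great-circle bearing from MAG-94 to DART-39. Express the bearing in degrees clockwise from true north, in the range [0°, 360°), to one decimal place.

52.4°

Δλ = 11.8863°
y = sin Δλ · cos φ₂ = 0.062003
x = cos φ₁ sin φ₂ − sin φ₁ cos φ₂ cos Δλ = 0.047695
θ = atan2(y, x) = 52.4311° → 52.4311° (mod 360°)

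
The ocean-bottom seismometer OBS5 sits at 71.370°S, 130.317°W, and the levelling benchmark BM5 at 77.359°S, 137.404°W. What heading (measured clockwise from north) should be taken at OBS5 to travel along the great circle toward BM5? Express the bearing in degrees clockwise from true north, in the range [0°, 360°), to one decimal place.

194.3°

Δλ = -7.0870°
y = sin Δλ · cos φ₂ = -0.027000
x = cos φ₁ sin φ₂ − sin φ₁ cos φ₂ cos Δλ = -0.105922
θ = atan2(y, x) = -165.6996° → 194.3004° (mod 360°)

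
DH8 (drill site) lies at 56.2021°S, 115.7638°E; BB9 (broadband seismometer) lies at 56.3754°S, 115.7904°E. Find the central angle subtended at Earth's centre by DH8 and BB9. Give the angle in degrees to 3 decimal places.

0.174°

Δφ = -0.1733°,  Δλ = 0.0266°
a = sin²(Δφ/2) + cos φ₁ cos φ₂ sin²(Δλ/2) = 0.000002
c = 2·arcsin(√a) = 0.003036 rad = 0.1739°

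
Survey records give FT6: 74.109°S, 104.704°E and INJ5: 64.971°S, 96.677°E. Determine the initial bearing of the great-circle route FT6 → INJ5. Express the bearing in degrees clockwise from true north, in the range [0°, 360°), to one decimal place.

339.1°

Δλ = -8.0270°
y = sin Δλ · cos φ₂ = -0.059078
x = cos φ₁ sin φ₂ − sin φ₁ cos φ₂ cos Δλ = 0.154826
θ = atan2(y, x) = -20.8858° → 339.1142° (mod 360°)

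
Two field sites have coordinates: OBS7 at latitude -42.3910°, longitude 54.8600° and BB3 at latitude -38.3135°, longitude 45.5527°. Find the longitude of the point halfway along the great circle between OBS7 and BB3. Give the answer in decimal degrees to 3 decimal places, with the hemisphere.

Bx = cos φ₂ cos Δλ = 0.774301,  By = cos φ₂ sin Δλ = -0.126898
φₘ = atan2(sin φ₁ + sin φ₂, √((cos φ₁ + Bx)² + By²)) = -40.44554°
λₘ = λ₁ + atan2(By, cos φ₁ + Bx) = 50.06529°

50.065°E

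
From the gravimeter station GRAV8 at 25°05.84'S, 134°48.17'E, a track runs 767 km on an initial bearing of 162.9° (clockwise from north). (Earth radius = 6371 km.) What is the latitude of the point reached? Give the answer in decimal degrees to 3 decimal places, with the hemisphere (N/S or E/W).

GRAV8: φ = -25.09733°, λ = +134.80283°
δ = d/R = 767/6371 = 0.120389 rad
φ₂ = arcsin(sin φ₁ cos δ + cos φ₁ sin δ cos θ)
   = arcsin(-0.42416·0.99276 + 0.90559·0.12010·-0.95579) = -31.67088°
λ₂ = λ₁ + atan2(sin θ sin δ cos φ₁, cos δ − sin φ₁ sin φ₂) = 137.18089°

31.671°S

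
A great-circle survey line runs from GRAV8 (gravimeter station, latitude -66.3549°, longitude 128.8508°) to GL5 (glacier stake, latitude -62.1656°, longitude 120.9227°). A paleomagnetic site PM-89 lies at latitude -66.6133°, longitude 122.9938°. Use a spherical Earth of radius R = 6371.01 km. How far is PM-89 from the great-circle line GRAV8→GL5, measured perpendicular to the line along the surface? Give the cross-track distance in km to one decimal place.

δ₁₃ = central angle GRAV8→PM-89 = 0.041021 rad  (haversine)
θ₁₃ = bearing GRAV8→PM-89 = 261.010°,  θ₁₂ = bearing GRAV8→GL5 = 316.959°
dₓₜ = R·arcsin(sin δ₁₃ · sin(θ₁₃ − θ₁₂)) = 6371.01·arcsin(0.04101·sin(-55.949°)) = -216.515 km
|dₓₜ| = 216.515 km

216.5 km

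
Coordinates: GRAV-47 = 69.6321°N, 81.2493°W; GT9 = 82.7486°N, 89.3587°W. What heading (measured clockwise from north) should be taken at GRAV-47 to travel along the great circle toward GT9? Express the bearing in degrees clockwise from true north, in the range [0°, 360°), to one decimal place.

Δλ = -8.1094°
y = sin Δλ · cos φ₂ = -0.017806
x = cos φ₁ sin φ₂ − sin φ₁ cos φ₂ cos Δλ = 0.228115
θ = atan2(y, x) = -4.4632° → 355.5368° (mod 360°)

355.5°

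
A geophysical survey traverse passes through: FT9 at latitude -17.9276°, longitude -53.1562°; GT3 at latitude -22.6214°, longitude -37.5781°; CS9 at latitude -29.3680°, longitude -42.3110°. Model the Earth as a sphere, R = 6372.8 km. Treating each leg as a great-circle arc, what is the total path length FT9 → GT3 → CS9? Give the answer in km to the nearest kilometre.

2593 km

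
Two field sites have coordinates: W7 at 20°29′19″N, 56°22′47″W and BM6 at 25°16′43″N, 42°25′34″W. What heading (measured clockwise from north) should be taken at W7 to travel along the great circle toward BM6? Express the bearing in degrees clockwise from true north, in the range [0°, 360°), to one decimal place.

66.9°

W7: φ = +20.48861°, λ = -56.37972°
BM6: φ = +25.27861°, λ = -42.42611°
Δλ = 13.9536°
y = sin Δλ · cos φ₂ = 0.218046
x = cos φ₁ sin φ₂ − sin φ₁ cos φ₂ cos Δλ = 0.092844
θ = atan2(y, x) = 66.9357° → 66.9357° (mod 360°)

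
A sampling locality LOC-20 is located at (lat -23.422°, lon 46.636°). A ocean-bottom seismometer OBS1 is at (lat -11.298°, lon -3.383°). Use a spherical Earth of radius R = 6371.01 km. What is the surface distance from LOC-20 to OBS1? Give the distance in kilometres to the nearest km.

Δφ = 12.1240°,  Δλ = -50.0190°
a = sin²(Δφ/2) + cos φ₁ cos φ₂ sin²(Δλ/2) = 0.171980
c = 2·arcsin(√a) = 0.855237 rad = 49.0015°
d = R·c = 6371.01 × 0.855237 = 5448.7 km

5449 km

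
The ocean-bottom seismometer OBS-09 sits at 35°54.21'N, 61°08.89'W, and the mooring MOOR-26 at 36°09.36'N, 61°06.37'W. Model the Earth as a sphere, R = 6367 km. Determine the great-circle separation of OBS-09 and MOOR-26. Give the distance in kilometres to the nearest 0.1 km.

28.3 km

OBS-09: φ = +35.90350°, λ = -61.14817°
MOOR-26: φ = +36.15600°, λ = -61.10617°
Δφ = 0.2525°,  Δλ = 0.0420°
a = sin²(Δφ/2) + cos φ₁ cos φ₂ sin²(Δλ/2) = 0.000005
c = 2·arcsin(√a) = 0.004447 rad = 0.2548°
d = R·c = 6367 × 0.004447 = 28.3 km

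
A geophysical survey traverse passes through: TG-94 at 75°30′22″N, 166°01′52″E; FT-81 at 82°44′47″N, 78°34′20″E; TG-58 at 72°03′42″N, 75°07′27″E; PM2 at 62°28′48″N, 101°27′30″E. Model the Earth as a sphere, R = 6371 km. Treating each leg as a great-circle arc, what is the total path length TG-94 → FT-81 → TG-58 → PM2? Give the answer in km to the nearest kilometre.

4487 km

TG-94: φ = +75.50611°, λ = +166.03111°
FT-81: φ = +82.74639°, λ = +78.57222°
TG-58: φ = +72.06167°, λ = +75.12417°
PM2: φ = +62.48000°, λ = +101.45833°
TG-94→FT-81: c = 0.277194 rad, d = 1766.00 km
FT-81→TG-58: c = 0.186863 rad, d = 1190.50 km
TG-58→PM2: c = 0.240241 rad, d = 1530.58 km
Total = 1766.00 + 1190.50 + 1530.58 = 4487.08 km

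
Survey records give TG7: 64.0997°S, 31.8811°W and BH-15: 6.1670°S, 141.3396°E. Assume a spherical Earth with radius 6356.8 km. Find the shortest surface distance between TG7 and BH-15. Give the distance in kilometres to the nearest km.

Δφ = 57.9327°,  Δλ = 173.2207°
a = sin²(Δφ/2) + cos φ₁ cos φ₂ sin²(Δλ/2) = 0.667303
c = 2·arcsin(√a) = 1.911983 rad = 109.5486°
d = R·c = 6356.8 × 1.911983 = 12154.1 km

12154 km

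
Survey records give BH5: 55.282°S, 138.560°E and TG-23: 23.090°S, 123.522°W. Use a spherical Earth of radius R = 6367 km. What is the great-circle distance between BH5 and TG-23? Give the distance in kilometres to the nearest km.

Δφ = 32.1920°,  Δλ = 97.9180°
a = sin²(Δφ/2) + cos φ₁ cos φ₂ sin²(Δλ/2) = 0.374908
c = 2·arcsin(√a) = 1.317926 rad = 75.5116°
d = R·c = 6367 × 1.317926 = 8391.2 km

8391 km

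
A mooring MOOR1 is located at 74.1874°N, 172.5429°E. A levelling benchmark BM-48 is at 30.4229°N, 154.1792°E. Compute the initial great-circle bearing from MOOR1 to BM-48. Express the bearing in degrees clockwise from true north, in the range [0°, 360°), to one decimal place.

Δλ = -18.3637°
y = sin Δλ · cos φ₂ = -0.271669
x = cos φ₁ sin φ₂ − sin φ₁ cos φ₂ cos Δλ = -0.649445
θ = atan2(y, x) = -157.3000° → 202.7000° (mod 360°)

202.7°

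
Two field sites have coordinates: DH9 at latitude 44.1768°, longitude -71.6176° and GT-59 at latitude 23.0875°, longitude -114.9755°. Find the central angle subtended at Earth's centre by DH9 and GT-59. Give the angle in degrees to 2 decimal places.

41.15°

Δφ = -21.0893°,  Δλ = -43.3579°
a = sin²(Δφ/2) + cos φ₁ cos φ₂ sin²(Δλ/2) = 0.123519
c = 2·arcsin(√a) = 0.718246 rad = 41.1525°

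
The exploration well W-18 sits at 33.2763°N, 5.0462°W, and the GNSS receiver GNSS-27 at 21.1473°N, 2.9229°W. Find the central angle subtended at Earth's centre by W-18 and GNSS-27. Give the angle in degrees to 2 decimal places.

Δφ = -12.1290°,  Δλ = 2.1233°
a = sin²(Δφ/2) + cos φ₁ cos φ₂ sin²(Δλ/2) = 0.011429
c = 2·arcsin(√a) = 0.214224 rad = 12.2741°

12.27°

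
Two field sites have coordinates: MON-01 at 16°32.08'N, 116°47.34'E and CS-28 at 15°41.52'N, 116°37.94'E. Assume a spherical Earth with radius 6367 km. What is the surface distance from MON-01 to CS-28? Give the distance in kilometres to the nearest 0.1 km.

MON-01: φ = +16.53467°, λ = +116.78900°
CS-28: φ = +15.69200°, λ = +116.63233°
Δφ = -0.8427°,  Δλ = -0.1567°
a = sin²(Δφ/2) + cos φ₁ cos φ₂ sin²(Δλ/2) = 0.000056
c = 2·arcsin(√a) = 0.014940 rad = 0.8560°
d = R·c = 6367 × 0.014940 = 95.1 km

95.1 km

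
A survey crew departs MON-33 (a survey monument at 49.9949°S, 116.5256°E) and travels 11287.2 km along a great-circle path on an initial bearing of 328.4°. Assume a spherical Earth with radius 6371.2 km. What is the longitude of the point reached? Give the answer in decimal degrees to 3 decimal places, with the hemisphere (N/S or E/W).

71.393°E

δ = d/R = 11287.2/6371.2 = 1.771597 rad
φ₂ = arcsin(sin φ₁ cos δ + cos φ₁ sin δ cos θ)
   = arcsin(-0.76599·-0.19945 + 0.64286·0.97991·0.85173) = 43.57594°
λ₂ = λ₁ + atan2(sin θ sin δ cos φ₁, cos δ − sin φ₁ sin φ₂) = 71.39280°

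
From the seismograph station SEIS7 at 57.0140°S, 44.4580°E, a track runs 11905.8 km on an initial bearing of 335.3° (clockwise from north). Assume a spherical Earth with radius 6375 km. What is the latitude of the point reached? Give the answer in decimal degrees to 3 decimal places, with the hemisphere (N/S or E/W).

δ = d/R = 11905.8/6375 = 1.867576 rad
φ₂ = arcsin(sin φ₁ cos δ + cos φ₁ sin δ cos θ)
   = arcsin(-0.83880·-0.29244 + 0.54443·0.95628·0.90851) = 45.91442°
λ₂ = λ₁ + atan2(sin θ sin δ cos φ₁, cos δ − sin φ₁ sin φ₂) = 9.40332°

45.914°N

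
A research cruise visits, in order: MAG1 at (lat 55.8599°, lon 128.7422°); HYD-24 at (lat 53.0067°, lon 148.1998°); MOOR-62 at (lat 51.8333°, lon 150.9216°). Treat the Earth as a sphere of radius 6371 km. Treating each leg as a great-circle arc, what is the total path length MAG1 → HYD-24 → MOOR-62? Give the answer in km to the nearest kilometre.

MAG1→HYD-24: c = 0.202962 rad, d = 1293.07 km
HYD-24→MOOR-62: c = 0.035475 rad, d = 226.01 km
Total = 1293.07 + 226.01 = 1519.08 km

1519 km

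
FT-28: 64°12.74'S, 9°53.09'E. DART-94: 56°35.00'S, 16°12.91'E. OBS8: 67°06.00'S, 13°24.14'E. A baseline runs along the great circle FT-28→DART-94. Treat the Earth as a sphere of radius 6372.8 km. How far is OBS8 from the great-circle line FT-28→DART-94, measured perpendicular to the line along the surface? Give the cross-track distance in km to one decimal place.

FT-28: φ = -64.21233°, λ = +9.88483°
DART-94: φ = -56.58333°, λ = +16.21517°
OBS8: φ = -67.10000°, λ = +13.40233°
δ₁₃ = central angle FT-28→OBS8 = 0.056376 rad  (haversine)
θ₁₃ = bearing FT-28→OBS8 = 154.931°,  θ₁₂ = bearing FT-28→DART-94 = 25.082°
dₓₜ = R·arcsin(sin δ₁₃ · sin(θ₁₃ − θ₁₂)) = 6372.8·arcsin(0.05635·sin(129.849°)) = 275.765 km
|dₓₜ| = 275.765 km

275.8 km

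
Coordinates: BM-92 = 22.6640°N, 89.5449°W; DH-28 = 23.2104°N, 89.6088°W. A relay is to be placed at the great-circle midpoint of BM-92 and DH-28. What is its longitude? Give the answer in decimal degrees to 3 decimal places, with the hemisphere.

Bx = cos φ₂ cos Δλ = 0.919063,  By = cos φ₂ sin Δλ = -0.001025
φₘ = atan2(sin φ₁ + sin φ₂, √((cos φ₁ + Bx)² + By²)) = 22.93720°
λₘ = λ₁ + atan2(By, cos φ₁ + Bx) = -89.57679°

89.577°W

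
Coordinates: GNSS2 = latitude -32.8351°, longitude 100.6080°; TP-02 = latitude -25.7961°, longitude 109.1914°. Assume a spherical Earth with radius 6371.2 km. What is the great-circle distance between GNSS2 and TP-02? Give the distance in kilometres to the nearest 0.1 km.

Δφ = 7.0390°,  Δλ = 8.5834°
a = sin²(Δφ/2) + cos φ₁ cos φ₂ sin²(Δλ/2) = 0.008005
c = 2·arcsin(√a) = 0.179182 rad = 10.2664°
d = R·c = 6371.2 × 0.179182 = 1141.6 km

1141.6 km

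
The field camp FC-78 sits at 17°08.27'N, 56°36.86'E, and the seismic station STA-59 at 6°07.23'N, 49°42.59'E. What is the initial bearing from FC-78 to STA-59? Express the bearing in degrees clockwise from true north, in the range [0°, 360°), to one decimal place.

212.3°

FC-78: φ = +17.13783°, λ = +56.61433°
STA-59: φ = +6.12050°, λ = +49.70983°
Δλ = -6.9045°
y = sin Δλ · cos φ₂ = -0.119530
x = cos φ₁ sin φ₂ − sin φ₁ cos φ₂ cos Δλ = -0.188981
θ = atan2(y, x) = -147.6869° → 212.3131° (mod 360°)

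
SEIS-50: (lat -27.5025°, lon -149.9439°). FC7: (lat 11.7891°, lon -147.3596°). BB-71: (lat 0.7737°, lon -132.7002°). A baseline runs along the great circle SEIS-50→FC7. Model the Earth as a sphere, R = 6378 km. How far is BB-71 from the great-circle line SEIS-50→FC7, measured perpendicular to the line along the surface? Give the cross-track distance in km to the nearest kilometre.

1705 km

δ₁₃ = central angle SEIS-50→BB-71 = 0.572019 rad  (haversine)
θ₁₃ = bearing SEIS-50→BB-71 = 33.200°,  θ₁₂ = bearing SEIS-50→FC7 = 3.990°
dₓₜ = R·arcsin(sin δ₁₃ · sin(θ₁₃ − θ₁₂)) = 6378·arcsin(0.54133·sin(29.210°)) = 1705.137 km
|dₓₜ| = 1705.137 km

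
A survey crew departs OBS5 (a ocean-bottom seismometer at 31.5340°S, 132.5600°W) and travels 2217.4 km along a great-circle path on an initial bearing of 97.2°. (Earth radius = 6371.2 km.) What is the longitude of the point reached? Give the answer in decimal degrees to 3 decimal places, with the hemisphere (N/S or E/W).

δ = d/R = 2217.4/6371.2 = 0.348035 rad
φ₂ = arcsin(sin φ₁ cos δ + cos φ₁ sin δ cos θ)
   = arcsin(-0.52300·0.94004 + 0.85233·0.34105·-0.12533) = -31.87585°
λ₂ = λ₁ + atan2(sin θ sin δ cos φ₁, cos δ − sin φ₁ sin φ₂) = -109.07865°

109.079°W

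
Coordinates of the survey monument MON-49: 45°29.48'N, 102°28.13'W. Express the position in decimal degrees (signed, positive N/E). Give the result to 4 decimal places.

+45.4913°, -102.4688°

lat: 45.4913° N → +45.4913°
lon: 102.4688° W → -102.4688°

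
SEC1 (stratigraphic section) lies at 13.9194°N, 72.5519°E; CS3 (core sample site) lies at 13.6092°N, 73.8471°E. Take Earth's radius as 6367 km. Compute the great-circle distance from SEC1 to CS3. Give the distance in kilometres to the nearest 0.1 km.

144.0 km

Δφ = -0.3102°,  Δλ = 1.2952°
a = sin²(Δφ/2) + cos φ₁ cos φ₂ sin²(Δλ/2) = 0.000128
c = 2·arcsin(√a) = 0.022614 rad = 1.2957°
d = R·c = 6367 × 0.022614 = 144.0 km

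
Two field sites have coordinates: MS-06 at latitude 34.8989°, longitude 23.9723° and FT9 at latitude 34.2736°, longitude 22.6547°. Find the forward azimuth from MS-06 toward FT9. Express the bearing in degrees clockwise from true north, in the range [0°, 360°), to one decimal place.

Δλ = -1.3176°
y = sin Δλ · cos φ₂ = -0.019002
x = cos φ₁ sin φ₂ − sin φ₁ cos φ₂ cos Δλ = -0.010788
θ = atan2(y, x) = -119.5861° → 240.4139° (mod 360°)

240.4°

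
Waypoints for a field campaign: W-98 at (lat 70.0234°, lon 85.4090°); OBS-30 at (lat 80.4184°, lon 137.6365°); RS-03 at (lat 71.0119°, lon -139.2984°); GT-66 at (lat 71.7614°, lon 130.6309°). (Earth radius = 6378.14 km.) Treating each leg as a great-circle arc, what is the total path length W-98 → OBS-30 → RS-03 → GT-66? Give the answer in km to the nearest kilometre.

6921 km

W-98→OBS-30: c = 0.278193 rad, d = 1774.36 km
OBS-30→RS-03: c = 0.351277 rad, d = 2240.49 km
RS-03→GT-66: c = 0.455694 rad, d = 2906.48 km
Total = 1774.36 + 2240.49 + 2906.48 = 6921.33 km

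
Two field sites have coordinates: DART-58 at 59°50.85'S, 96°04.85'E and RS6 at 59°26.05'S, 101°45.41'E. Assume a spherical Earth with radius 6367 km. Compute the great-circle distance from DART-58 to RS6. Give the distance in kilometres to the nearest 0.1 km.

322.0 km

DART-58: φ = -59.84750°, λ = +96.08083°
RS6: φ = -59.43417°, λ = +101.75683°
Δφ = 0.4133°,  Δλ = 5.6760°
a = sin²(Δφ/2) + cos φ₁ cos φ₂ sin²(Δλ/2) = 0.000639
c = 2·arcsin(√a) = 0.050570 rad = 2.8975°
d = R·c = 6367 × 0.050570 = 322.0 km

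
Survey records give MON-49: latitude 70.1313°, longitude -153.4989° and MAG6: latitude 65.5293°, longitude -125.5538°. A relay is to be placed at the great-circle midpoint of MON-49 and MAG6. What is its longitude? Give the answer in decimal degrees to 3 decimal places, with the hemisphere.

Bx = cos φ₂ cos Δλ = 0.365928,  By = cos φ₂ sin Δλ = 0.194118
φₘ = atan2(sin φ₁ + sin φ₂, √((cos φ₁ + Bx)² + By²)) = 68.41932°
λₘ = λ₁ + atan2(By, cos φ₁ + Bx) = -138.12080°

138.121°W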